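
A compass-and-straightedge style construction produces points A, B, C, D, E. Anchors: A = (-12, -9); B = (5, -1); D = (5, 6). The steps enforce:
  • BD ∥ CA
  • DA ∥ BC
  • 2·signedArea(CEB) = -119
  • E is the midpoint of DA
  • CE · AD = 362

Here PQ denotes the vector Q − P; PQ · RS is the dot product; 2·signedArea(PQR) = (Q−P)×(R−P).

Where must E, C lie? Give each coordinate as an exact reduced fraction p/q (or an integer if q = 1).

C = (-12, -16)
E = (-7/2, -3/2)

1. E_x = -7/2  [E is the midpoint of DA]
2. E_y = -3/2  [E is the midpoint of DA]
   → E = (-7/2, -3/2)
3. C_x = -12  [BD ∥ CA ∩ DA ∥ BC]
4. C_y = -16  [BD ∥ CA ∩ DA ∥ BC]
   → C = (-12, -16)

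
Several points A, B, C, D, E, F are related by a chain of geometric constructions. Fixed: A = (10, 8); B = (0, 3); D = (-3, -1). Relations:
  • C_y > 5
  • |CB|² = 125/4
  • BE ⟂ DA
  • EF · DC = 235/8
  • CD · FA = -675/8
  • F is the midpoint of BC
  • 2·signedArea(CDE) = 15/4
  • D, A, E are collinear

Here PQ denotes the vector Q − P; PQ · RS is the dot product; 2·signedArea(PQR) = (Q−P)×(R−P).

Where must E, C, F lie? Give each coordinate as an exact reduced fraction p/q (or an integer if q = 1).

C = (5, 11/2)
E = (9/10, 17/10)
F = (5/2, 17/4)

1. E_x = 9/10  [D, A, E are collinear ∩ BE ⟂ DA]
2. E_y = 17/10  [D, A, E are collinear ∩ BE ⟂ DA]
   → E = (9/10, 17/10)
3. C_x = 5  [line -27/10·x + 39/10·y + -159/20 = 0 ∩ |CB|² = 125/4]
4. C_y = 11/2  [line -27/10·x + 39/10·y + -159/20 = 0 ∩ |CB|² = 125/4]
   → C = (5, 11/2)
5. F_x = 5/2  [F is the midpoint of BC]
6. F_y = 17/4  [F is the midpoint of BC]
   → F = (5/2, 17/4)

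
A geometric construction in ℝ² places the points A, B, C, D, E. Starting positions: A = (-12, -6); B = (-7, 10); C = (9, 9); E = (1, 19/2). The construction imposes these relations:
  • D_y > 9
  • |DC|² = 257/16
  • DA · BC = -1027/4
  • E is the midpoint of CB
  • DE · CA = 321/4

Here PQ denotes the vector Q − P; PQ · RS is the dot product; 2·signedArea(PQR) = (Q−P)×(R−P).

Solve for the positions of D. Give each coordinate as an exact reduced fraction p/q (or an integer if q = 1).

1. D_x = 5  [DA · BC = -1027/4 ∩ DE · CA = 321/4]
2. D_y = 37/4  [DA · BC = -1027/4 ∩ DE · CA = 321/4]
   → D = (5, 37/4)

D = (5, 37/4)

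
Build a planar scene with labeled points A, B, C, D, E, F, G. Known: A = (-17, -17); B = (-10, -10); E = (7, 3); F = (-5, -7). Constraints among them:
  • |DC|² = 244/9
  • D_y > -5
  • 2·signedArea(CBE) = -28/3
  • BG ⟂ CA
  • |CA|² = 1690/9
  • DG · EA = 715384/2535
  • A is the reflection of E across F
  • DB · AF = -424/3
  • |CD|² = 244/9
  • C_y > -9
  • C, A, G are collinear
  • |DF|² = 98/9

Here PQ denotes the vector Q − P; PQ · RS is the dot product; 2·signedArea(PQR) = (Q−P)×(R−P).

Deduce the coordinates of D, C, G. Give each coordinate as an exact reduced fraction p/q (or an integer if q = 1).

1. D_x = -8/3  [line -12·x + -10·y + -236/3 = 0 ∩ |DF|² = 98/9]
2. D_y = -14/3  [line -12·x + -10·y + -236/3 = 0 ∩ |DF|² = 98/9]
   → D = (-8/3, -14/3)
3. C_x = -20/3  [line -13·x + 17·y + 148/3 = 0 ∩ |CA|² = 1690/9]
4. C_y = -8  [line -13·x + 17·y + 148/3 = 0 ∩ |CA|² = 1690/9]
   → C = (-20/3, -8)
5. G_x = -8072/845  [DG · EA = 715384/2535 ∩ C, A, G are collinear]
6. G_y = -8884/845  [DG · EA = 715384/2535 ∩ C, A, G are collinear]
   → G = (-8072/845, -8884/845)

C = (-20/3, -8)
D = (-8/3, -14/3)
G = (-8072/845, -8884/845)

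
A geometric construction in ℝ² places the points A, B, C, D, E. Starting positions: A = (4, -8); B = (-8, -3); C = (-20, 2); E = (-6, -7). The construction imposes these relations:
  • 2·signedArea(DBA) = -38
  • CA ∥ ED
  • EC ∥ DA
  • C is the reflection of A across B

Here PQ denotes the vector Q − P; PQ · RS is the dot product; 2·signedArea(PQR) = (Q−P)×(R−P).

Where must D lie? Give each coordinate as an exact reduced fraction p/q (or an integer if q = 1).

D = (18, -17)

1. D_x = 18  [EC ∥ DA ∩ CA ∥ ED]
2. D_y = -17  [EC ∥ DA ∩ CA ∥ ED]
   → D = (18, -17)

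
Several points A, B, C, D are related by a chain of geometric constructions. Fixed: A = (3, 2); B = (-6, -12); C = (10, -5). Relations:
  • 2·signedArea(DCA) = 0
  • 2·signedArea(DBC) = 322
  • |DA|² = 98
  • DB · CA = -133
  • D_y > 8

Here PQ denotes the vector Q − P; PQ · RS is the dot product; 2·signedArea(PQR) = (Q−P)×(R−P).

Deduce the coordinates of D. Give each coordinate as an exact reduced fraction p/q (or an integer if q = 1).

D = (-4, 9)

1. D_x = -4  [2·signedArea(DCA) = 0 ∩ 2·signedArea(DBC) = 322]
2. D_y = 9  [2·signedArea(DCA) = 0 ∩ 2·signedArea(DBC) = 322]
   → D = (-4, 9)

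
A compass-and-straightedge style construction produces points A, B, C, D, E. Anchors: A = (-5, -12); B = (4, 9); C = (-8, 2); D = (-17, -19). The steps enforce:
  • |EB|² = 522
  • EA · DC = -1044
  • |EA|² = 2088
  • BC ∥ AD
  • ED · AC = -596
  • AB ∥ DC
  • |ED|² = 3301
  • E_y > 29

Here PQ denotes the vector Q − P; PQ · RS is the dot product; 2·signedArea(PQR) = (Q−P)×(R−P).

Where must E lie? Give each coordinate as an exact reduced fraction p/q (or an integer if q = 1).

1. E_x = 13  [ED · AC = -596 ∩ EA · DC = -1044]
2. E_y = 30  [ED · AC = -596 ∩ EA · DC = -1044]
   → E = (13, 30)

E = (13, 30)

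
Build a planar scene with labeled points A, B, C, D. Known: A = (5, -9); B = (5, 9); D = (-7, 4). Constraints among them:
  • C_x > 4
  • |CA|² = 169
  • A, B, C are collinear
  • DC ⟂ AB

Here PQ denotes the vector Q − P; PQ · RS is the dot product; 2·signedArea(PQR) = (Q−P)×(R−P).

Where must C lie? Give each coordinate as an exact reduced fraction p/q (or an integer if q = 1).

C = (5, 4)

1. C_x = 5  [A, B, C are collinear ∩ DC ⟂ AB]
2. C_y = 4  [A, B, C are collinear ∩ DC ⟂ AB]
   → C = (5, 4)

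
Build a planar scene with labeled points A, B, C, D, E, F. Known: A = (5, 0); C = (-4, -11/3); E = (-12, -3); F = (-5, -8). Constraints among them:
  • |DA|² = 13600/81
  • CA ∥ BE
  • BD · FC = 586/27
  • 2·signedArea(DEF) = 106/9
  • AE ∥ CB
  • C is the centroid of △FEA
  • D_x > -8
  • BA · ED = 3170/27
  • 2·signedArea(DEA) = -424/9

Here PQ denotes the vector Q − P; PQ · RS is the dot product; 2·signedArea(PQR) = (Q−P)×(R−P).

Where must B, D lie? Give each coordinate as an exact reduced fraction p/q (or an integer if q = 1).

1. B_x = -21  [CA ∥ BE ∩ AE ∥ CB]
2. B_y = -20/3  [CA ∥ BE ∩ AE ∥ CB]
   → B = (-21, -20/3)
3. D_x = -7  [2·signedArea(DEA) = -424/9 ∩ 2·signedArea(DEF) = 106/9]
4. D_y = -44/9  [2·signedArea(DEA) = -424/9 ∩ 2·signedArea(DEF) = 106/9]
   → D = (-7, -44/9)

B = (-21, -20/3)
D = (-7, -44/9)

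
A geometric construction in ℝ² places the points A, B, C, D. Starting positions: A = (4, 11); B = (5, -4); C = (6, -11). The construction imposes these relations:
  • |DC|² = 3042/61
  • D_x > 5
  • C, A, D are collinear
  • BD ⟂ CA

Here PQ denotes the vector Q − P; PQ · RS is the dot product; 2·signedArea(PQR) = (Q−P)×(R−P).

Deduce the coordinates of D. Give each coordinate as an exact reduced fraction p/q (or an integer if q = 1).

D = (327/61, -242/61)

1. D_x = 327/61  [C, A, D are collinear ∩ BD ⟂ CA]
2. D_y = -242/61  [C, A, D are collinear ∩ BD ⟂ CA]
   → D = (327/61, -242/61)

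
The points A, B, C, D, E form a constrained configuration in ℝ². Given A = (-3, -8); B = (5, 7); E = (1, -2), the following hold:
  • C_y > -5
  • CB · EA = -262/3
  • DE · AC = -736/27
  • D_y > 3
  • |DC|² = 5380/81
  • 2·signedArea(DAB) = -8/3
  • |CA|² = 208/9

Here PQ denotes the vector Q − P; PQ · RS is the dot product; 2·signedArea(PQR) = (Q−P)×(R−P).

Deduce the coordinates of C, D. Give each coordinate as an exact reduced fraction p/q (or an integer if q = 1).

C = (-1/3, -4)
D = (29/9, 10/3)

1. C_x = -1/3  [line 4·x + 6·y + 76/3 = 0 ∩ |CA|² = 208/9]
2. C_y = -4  [line 4·x + 6·y + 76/3 = 0 ∩ |CA|² = 208/9]
   → C = (-1/3, -4)
3. D_x = 29/9  [2·signedArea(DAB) = -8/3 ∩ DE · AC = -736/27]
4. D_y = 10/3  [2·signedArea(DAB) = -8/3 ∩ DE · AC = -736/27]
   → D = (29/9, 10/3)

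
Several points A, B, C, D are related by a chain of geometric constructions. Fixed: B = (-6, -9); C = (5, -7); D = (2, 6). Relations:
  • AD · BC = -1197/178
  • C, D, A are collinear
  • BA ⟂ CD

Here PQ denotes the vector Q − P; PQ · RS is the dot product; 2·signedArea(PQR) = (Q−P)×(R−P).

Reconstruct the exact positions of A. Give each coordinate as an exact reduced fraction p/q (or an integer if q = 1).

A = (869/178, -1155/178)

1. A_x = 869/178  [C, D, A are collinear ∩ BA ⟂ CD]
2. A_y = -1155/178  [C, D, A are collinear ∩ BA ⟂ CD]
   → A = (869/178, -1155/178)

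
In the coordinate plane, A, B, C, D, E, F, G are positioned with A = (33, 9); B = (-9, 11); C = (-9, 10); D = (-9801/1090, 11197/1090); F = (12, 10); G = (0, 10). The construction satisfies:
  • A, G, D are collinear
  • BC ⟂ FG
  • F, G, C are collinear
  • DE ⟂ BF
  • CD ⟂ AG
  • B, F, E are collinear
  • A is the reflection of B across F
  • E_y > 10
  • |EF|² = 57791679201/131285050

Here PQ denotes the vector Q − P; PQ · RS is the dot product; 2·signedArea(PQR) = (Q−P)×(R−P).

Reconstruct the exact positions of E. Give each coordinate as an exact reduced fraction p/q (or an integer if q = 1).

E = (-2157699/240890, 2649299/240890)

1. E_x = -2157699/240890  [B, F, E are collinear ∩ DE ⟂ BF]
2. E_y = 2649299/240890  [B, F, E are collinear ∩ DE ⟂ BF]
   → E = (-2157699/240890, 2649299/240890)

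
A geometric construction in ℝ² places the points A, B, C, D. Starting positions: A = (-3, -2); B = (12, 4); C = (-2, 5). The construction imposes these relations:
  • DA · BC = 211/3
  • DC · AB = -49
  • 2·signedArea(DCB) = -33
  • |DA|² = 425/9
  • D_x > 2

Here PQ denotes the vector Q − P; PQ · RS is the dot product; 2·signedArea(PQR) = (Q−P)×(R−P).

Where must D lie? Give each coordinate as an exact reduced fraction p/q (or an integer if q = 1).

D = (7/3, 7/3)

1. D_x = 7/3  [DC · AB = -49 ∩ DA · BC = 211/3]
2. D_y = 7/3  [DC · AB = -49 ∩ DA · BC = 211/3]
   → D = (7/3, 7/3)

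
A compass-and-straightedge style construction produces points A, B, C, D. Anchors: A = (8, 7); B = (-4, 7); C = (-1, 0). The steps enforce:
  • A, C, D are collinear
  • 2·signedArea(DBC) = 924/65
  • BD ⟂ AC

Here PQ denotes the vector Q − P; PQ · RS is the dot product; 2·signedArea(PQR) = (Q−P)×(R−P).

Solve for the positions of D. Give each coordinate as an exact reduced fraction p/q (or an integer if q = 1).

1. D_x = 34/65  [A, C, D are collinear ∩ BD ⟂ AC]
2. D_y = 77/65  [A, C, D are collinear ∩ BD ⟂ AC]
   → D = (34/65, 77/65)

D = (34/65, 77/65)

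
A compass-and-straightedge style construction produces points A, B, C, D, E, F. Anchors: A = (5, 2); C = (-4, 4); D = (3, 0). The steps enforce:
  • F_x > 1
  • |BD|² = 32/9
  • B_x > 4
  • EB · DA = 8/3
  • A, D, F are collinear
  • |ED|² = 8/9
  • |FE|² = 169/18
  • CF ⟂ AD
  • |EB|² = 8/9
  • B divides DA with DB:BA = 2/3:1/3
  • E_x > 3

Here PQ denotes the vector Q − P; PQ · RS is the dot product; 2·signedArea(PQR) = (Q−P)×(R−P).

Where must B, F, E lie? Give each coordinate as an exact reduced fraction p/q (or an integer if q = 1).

B = (13/3, 4/3)
E = (11/3, 2/3)
F = (3/2, -3/2)

1. B_x = 13/3  [B divides DA with DB:BA = 2/3:1/3]
2. B_y = 4/3  [B divides DA with DB:BA = 2/3:1/3]
   → B = (13/3, 4/3)
3. F_x = 3/2  [A, D, F are collinear ∩ CF ⟂ AD]
4. F_y = -3/2  [A, D, F are collinear ∩ CF ⟂ AD]
   → F = (3/2, -3/2)
5. E_x = 11/3  [line -2·x + -2·y + 26/3 = 0 ∩ |EB|² = 8/9]
6. E_y = 2/3  [line -2·x + -2·y + 26/3 = 0 ∩ |EB|² = 8/9]
   → E = (11/3, 2/3)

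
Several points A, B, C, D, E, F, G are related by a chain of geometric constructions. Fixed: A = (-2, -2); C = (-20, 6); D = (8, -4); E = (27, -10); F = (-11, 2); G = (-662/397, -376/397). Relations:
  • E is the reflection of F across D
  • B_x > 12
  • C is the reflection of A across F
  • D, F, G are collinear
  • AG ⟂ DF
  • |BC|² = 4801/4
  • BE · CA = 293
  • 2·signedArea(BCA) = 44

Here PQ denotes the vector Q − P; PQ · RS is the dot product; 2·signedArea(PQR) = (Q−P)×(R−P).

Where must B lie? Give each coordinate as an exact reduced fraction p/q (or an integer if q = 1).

B = (25/2, -6)

1. B_x = 25/2  [2·signedArea(BCA) = 44 ∩ BE · CA = 293]
2. B_y = -6  [2·signedArea(BCA) = 44 ∩ BE · CA = 293]
   → B = (25/2, -6)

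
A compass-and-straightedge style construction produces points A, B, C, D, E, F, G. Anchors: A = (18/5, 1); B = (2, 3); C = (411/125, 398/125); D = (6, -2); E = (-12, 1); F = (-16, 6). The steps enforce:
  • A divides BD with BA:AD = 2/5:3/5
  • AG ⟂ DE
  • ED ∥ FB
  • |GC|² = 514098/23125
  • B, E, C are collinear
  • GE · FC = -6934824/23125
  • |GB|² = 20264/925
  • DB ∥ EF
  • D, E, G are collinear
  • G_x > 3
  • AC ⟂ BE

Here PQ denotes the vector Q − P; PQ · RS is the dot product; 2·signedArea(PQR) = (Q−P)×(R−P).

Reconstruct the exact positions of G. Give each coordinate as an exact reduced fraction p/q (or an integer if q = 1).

G = (588/185, -283/185)

1. G_x = 588/185  [D, E, G are collinear ∩ AG ⟂ DE]
2. G_y = -283/185  [D, E, G are collinear ∩ AG ⟂ DE]
   → G = (588/185, -283/185)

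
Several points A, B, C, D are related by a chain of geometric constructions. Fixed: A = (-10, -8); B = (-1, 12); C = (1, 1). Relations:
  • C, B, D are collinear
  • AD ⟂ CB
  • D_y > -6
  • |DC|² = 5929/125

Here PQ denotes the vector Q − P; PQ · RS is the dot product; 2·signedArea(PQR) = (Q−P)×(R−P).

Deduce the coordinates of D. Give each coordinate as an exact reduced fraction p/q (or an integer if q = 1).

D = (279/125, -722/125)

1. D_x = 279/125  [C, B, D are collinear ∩ AD ⟂ CB]
2. D_y = -722/125  [C, B, D are collinear ∩ AD ⟂ CB]
   → D = (279/125, -722/125)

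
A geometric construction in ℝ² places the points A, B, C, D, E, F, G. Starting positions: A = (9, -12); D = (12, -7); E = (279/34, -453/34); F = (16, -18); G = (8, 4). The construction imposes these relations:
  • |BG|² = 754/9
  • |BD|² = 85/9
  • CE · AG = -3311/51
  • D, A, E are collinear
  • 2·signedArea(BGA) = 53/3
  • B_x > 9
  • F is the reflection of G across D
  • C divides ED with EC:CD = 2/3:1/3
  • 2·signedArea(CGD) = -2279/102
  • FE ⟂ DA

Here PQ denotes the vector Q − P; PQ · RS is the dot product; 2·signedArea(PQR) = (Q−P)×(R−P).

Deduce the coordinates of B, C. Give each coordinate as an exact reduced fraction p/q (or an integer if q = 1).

B = (29/3, -5)
C = (365/34, -929/102)

1. B_x = 29/3  [line 16·x + 1·y + -449/3 = 0 ∩ |BG|² = 754/9]
2. B_y = -5  [line 16·x + 1·y + -449/3 = 0 ∩ |BG|² = 754/9]
   → B = (29/3, -5)
3. C_x = 365/34  [C divides ED with EC:CD = 2/3:1/3]
4. C_y = -929/102  [C divides ED with EC:CD = 2/3:1/3]
   → C = (365/34, -929/102)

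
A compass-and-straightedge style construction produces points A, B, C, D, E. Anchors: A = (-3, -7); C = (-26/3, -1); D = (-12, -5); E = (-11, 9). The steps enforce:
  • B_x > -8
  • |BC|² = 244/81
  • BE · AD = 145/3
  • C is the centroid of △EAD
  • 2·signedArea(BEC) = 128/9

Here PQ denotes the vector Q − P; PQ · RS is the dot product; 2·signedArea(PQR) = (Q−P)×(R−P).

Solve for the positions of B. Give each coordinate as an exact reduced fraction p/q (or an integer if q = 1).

B = (-68/9, 1/3)

1. B_x = -68/9  [BE · AD = 145/3 ∩ 2·signedArea(BEC) = 128/9]
2. B_y = 1/3  [BE · AD = 145/3 ∩ 2·signedArea(BEC) = 128/9]
   → B = (-68/9, 1/3)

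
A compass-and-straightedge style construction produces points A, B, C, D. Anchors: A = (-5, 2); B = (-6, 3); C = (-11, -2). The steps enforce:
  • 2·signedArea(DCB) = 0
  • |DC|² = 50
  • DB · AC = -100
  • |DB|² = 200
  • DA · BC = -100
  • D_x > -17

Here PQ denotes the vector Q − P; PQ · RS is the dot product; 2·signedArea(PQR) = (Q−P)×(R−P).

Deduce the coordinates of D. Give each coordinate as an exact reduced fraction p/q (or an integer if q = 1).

D = (-16, -7)

1. D_x = -16  [2·signedArea(DCB) = 0 ∩ DA · BC = -100]
2. D_y = -7  [2·signedArea(DCB) = 0 ∩ DA · BC = -100]
   → D = (-16, -7)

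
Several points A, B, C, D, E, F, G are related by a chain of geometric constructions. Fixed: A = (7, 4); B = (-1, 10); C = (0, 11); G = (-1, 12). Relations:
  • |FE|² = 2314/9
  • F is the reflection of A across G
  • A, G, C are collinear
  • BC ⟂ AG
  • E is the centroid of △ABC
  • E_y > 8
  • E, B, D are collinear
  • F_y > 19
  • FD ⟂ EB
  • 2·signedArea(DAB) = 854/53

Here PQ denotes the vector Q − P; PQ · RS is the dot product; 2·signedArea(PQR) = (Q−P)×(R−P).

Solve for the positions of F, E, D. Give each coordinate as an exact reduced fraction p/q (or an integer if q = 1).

1. F_x = -9  [F is the reflection of A across G]
2. F_y = 20  [F is the reflection of A across G]
   → F = (-9, 20)
3. E_x = 2  [E is the centroid of △ABC]
4. E_y = 25/3  [E is the centroid of △ABC]
   → E = (2, 25/3)
5. D_x = -602/53  [E, B, D are collinear ∩ FD ⟂ EB]
6. D_y = 835/53  [E, B, D are collinear ∩ FD ⟂ EB]
   → D = (-602/53, 835/53)

D = (-602/53, 835/53)
E = (2, 25/3)
F = (-9, 20)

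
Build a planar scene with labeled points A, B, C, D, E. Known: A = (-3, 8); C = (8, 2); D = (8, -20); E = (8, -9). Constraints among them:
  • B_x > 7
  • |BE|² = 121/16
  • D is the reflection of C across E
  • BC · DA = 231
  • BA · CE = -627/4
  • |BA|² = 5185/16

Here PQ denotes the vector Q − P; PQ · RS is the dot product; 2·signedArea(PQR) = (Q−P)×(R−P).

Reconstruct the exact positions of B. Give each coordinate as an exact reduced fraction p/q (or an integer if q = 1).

1. B_x = 8  [BA · CE = -627/4 ∩ BC · DA = 231]
2. B_y = -25/4  [BA · CE = -627/4 ∩ BC · DA = 231]
   → B = (8, -25/4)

B = (8, -25/4)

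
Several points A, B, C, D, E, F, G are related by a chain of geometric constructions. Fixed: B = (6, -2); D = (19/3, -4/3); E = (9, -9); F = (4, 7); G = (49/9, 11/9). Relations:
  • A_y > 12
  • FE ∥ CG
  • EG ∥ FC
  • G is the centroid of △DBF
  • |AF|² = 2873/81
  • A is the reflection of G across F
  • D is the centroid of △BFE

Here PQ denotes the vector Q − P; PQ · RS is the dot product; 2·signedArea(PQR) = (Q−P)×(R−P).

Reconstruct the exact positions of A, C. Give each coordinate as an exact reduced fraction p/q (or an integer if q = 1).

A = (23/9, 115/9)
C = (4/9, 155/9)

1. A_x = 23/9  [A is the reflection of G across F]
2. A_y = 115/9  [A is the reflection of G across F]
   → A = (23/9, 115/9)
3. C_x = 4/9  [FE ∥ CG ∩ EG ∥ FC]
4. C_y = 155/9  [FE ∥ CG ∩ EG ∥ FC]
   → C = (4/9, 155/9)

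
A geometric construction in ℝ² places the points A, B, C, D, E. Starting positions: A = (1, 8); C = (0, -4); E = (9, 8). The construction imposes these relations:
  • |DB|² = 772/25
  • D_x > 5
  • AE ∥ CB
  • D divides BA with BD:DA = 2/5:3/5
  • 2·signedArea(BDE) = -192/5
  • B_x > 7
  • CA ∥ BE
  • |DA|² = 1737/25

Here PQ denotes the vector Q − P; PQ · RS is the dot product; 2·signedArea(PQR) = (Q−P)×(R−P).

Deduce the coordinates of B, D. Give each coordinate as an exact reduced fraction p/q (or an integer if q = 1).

1. B_x = 8  [CA ∥ BE ∩ AE ∥ CB]
2. B_y = -4  [CA ∥ BE ∩ AE ∥ CB]
   → B = (8, -4)
3. D_x = 26/5  [D divides BA with BD:DA = 2/5:3/5]
4. D_y = 4/5  [D divides BA with BD:DA = 2/5:3/5]
   → D = (26/5, 4/5)

B = (8, -4)
D = (26/5, 4/5)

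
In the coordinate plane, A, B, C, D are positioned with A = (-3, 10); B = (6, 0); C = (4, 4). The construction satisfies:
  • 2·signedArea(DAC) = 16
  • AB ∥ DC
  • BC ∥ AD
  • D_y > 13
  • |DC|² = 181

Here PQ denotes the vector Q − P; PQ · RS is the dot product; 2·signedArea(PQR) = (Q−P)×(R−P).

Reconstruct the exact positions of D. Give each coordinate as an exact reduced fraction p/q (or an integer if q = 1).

1. D_x = -5  [AB ∥ DC ∩ BC ∥ AD]
2. D_y = 14  [AB ∥ DC ∩ BC ∥ AD]
   → D = (-5, 14)

D = (-5, 14)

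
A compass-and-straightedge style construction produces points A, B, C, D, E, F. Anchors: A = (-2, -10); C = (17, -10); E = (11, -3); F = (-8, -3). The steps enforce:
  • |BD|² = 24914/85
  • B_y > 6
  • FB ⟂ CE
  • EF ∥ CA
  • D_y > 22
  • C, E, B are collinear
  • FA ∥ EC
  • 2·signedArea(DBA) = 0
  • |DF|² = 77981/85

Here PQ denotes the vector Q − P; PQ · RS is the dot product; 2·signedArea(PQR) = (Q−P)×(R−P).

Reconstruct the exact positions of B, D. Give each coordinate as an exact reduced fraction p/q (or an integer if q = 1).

1. B_x = 251/85  [C, E, B are collinear ∩ FB ⟂ CE]
2. B_y = 543/85  [C, E, B are collinear ∩ FB ⟂ CE]
   → B = (251/85, 543/85)
3. D_x = 672/85  [line 1393/85·x + -421/85·y + -1424/85 = 0 ∩ |DF|² = 77981/85]
4. D_y = 1936/85  [line 1393/85·x + -421/85·y + -1424/85 = 0 ∩ |DF|² = 77981/85]
   → D = (672/85, 1936/85)

B = (251/85, 543/85)
D = (672/85, 1936/85)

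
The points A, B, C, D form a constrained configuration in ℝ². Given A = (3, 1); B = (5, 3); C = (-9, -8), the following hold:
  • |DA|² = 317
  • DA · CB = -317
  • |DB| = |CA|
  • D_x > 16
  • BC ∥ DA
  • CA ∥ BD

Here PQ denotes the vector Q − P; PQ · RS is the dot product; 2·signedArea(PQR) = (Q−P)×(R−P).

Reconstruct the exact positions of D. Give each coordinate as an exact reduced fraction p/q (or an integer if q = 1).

1. D_x = 17  [BC ∥ DA ∩ CA ∥ BD]
2. D_y = 12  [BC ∥ DA ∩ CA ∥ BD]
   → D = (17, 12)

D = (17, 12)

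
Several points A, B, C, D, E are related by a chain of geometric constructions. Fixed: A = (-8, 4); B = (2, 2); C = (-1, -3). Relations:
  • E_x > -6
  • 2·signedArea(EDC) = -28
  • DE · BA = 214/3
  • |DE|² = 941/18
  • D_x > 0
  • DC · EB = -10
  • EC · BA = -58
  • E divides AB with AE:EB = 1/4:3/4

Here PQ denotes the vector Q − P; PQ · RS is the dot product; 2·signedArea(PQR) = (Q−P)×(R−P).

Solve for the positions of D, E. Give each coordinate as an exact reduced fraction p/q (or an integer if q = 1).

1. E_x = -11/2  [E divides AB with AE:EB = 1/4:3/4]
2. E_y = 7/2  [E divides AB with AE:EB = 1/4:3/4]
   → E = (-11/2, 7/2)
3. D_x = 1  [DE · BA = 214/3 ∩ 2·signedArea(EDC) = -28]
4. D_y = 1/3  [DE · BA = 214/3 ∩ 2·signedArea(EDC) = -28]
   → D = (1, 1/3)

D = (1, 1/3)
E = (-11/2, 7/2)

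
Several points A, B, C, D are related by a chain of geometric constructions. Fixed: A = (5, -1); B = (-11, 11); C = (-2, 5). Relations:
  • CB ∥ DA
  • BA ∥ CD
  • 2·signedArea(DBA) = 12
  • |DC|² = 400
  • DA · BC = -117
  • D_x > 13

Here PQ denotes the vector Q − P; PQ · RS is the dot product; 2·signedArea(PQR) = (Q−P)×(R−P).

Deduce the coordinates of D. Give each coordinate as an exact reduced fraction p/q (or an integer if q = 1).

1. D_x = 14  [CB ∥ DA ∩ BA ∥ CD]
2. D_y = -7  [CB ∥ DA ∩ BA ∥ CD]
   → D = (14, -7)

D = (14, -7)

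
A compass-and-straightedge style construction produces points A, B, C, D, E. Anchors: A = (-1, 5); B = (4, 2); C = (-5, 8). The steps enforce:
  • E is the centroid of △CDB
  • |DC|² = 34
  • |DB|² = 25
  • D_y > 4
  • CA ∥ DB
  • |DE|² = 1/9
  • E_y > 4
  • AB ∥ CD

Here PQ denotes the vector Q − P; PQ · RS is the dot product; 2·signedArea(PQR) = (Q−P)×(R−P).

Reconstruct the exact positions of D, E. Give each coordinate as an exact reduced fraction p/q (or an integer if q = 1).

1. D_x = 0  [CA ∥ DB ∩ AB ∥ CD]
2. D_y = 5  [CA ∥ DB ∩ AB ∥ CD]
   → D = (0, 5)
3. E_x = -1/3  [E is the centroid of △CDB]
4. E_y = 5  [E is the centroid of △CDB]
   → E = (-1/3, 5)

D = (0, 5)
E = (-1/3, 5)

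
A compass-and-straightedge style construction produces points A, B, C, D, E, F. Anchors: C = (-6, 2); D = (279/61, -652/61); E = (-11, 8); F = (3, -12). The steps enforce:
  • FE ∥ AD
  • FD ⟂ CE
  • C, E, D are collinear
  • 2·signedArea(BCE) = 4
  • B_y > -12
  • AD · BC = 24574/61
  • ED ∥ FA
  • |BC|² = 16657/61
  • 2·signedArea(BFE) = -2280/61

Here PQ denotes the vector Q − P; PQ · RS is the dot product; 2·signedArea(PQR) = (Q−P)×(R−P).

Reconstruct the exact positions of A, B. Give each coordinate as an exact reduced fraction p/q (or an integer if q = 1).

1. A_x = 1133/61  [FE ∥ AD ∩ ED ∥ FA]
2. A_y = -1872/61  [FE ∥ AD ∩ ED ∥ FA]
   → A = (1133/61, -1872/61)
3. B_x = 255/61  [2·signedArea(BFE) = -2280/61 ∩ AD · BC = 24574/61]
4. B_y = -672/61  [2·signedArea(BFE) = -2280/61 ∩ AD · BC = 24574/61]
   → B = (255/61, -672/61)

A = (1133/61, -1872/61)
B = (255/61, -672/61)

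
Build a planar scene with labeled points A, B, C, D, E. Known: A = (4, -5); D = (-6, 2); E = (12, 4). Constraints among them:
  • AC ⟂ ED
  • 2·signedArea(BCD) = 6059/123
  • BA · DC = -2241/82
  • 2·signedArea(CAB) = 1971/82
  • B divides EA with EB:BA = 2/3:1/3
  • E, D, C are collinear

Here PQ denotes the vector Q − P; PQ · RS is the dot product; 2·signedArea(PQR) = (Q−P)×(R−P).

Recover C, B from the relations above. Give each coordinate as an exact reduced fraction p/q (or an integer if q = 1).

B = (20/3, -2)
C = (255/82, 247/82)

1. C_x = 255/82  [E, D, C are collinear ∩ AC ⟂ ED]
2. C_y = 247/82  [E, D, C are collinear ∩ AC ⟂ ED]
   → C = (255/82, 247/82)
3. B_x = 20/3  [B divides EA with EB:BA = 2/3:1/3]
4. B_y = -2  [B divides EA with EB:BA = 2/3:1/3]
   → B = (20/3, -2)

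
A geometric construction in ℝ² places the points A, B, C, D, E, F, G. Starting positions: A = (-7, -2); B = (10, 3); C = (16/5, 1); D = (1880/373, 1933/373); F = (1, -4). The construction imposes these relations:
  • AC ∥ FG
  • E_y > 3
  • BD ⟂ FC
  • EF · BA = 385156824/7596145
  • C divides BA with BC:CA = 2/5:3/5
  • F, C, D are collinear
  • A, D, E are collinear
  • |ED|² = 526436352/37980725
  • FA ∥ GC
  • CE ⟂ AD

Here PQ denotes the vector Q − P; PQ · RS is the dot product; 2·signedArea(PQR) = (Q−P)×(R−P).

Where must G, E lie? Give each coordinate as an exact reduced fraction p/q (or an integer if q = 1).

1. G_x = 56/5  [FA ∥ GC ∩ AC ∥ FG]
2. G_y = -1  [FA ∥ GC ∩ AC ∥ FG]
   → G = (56/5, -1)
3. E_x = 13998872/7596145  [A, D, E are collinear ∩ CE ⟂ AD]
4. E_y = 24877513/7596145  [A, D, E are collinear ∩ CE ⟂ AD]
   → E = (13998872/7596145, 24877513/7596145)

E = (13998872/7596145, 24877513/7596145)
G = (56/5, -1)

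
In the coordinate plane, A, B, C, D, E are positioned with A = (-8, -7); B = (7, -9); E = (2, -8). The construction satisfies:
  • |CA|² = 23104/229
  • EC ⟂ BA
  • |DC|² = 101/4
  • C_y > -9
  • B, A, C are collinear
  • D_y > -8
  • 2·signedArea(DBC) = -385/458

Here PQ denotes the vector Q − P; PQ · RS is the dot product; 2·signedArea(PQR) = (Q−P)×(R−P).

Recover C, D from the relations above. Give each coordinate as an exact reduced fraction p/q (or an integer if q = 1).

1. C_x = 448/229  [B, A, C are collinear ∩ EC ⟂ BA]
2. C_y = -1907/229  [B, A, C are collinear ∩ EC ⟂ BA]
   → C = (448/229, -1907/229)
3. D_x = -3  [line -154/229·x + -1155/229·y + -18249/458 = 0 ∩ |DC|² = 101/4]
4. D_y = -15/2  [line -154/229·x + -1155/229·y + -18249/458 = 0 ∩ |DC|² = 101/4]
   → D = (-3, -15/2)

C = (448/229, -1907/229)
D = (-3, -15/2)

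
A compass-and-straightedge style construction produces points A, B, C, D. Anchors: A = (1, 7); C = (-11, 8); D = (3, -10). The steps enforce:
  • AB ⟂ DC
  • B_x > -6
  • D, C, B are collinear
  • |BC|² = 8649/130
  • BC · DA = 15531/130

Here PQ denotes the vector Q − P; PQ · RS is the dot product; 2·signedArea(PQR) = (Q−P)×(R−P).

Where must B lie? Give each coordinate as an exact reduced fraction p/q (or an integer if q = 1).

B = (-779/130, 203/130)

1. B_x = -779/130  [D, C, B are collinear ∩ AB ⟂ DC]
2. B_y = 203/130  [D, C, B are collinear ∩ AB ⟂ DC]
   → B = (-779/130, 203/130)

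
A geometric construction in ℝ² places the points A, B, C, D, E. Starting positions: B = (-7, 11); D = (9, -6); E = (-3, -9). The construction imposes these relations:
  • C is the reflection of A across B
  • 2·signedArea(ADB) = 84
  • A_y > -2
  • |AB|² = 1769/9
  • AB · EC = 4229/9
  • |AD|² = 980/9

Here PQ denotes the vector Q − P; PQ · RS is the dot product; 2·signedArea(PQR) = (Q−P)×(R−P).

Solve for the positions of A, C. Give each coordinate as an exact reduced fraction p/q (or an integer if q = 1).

A = (-1/3, -4/3)
C = (-41/3, 70/3)

1. A_x = -1/3  [line -17·x + -16·y + -27 = 0 ∩ |AD|² = 980/9]
2. A_y = -4/3  [line -17·x + -16·y + -27 = 0 ∩ |AD|² = 980/9]
   → A = (-1/3, -4/3)
3. C_x = -41/3  [C is the reflection of A across B]
4. C_y = 70/3  [C is the reflection of A across B]
   → C = (-41/3, 70/3)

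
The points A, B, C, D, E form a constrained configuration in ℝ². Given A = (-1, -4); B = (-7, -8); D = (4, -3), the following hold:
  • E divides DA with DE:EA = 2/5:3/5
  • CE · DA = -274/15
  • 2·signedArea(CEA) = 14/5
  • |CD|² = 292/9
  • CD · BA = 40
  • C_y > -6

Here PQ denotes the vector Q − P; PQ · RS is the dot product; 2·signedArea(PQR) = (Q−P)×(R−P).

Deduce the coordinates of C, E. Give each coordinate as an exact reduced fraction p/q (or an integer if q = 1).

C = (-4/3, -5)
E = (2, -17/5)

1. C_x = -4/3  [line -6·x + -4·y + -28 = 0 ∩ |CD|² = 292/9]
2. C_y = -5  [line -6·x + -4·y + -28 = 0 ∩ |CD|² = 292/9]
   → C = (-4/3, -5)
3. E_x = 2  [2·signedArea(CEA) = 14/5 ∩ E divides DA with DE:EA = 2/5:3/5]
4. E_y = -17/5  [2·signedArea(CEA) = 14/5 ∩ E divides DA with DE:EA = 2/5:3/5]
   → E = (2, -17/5)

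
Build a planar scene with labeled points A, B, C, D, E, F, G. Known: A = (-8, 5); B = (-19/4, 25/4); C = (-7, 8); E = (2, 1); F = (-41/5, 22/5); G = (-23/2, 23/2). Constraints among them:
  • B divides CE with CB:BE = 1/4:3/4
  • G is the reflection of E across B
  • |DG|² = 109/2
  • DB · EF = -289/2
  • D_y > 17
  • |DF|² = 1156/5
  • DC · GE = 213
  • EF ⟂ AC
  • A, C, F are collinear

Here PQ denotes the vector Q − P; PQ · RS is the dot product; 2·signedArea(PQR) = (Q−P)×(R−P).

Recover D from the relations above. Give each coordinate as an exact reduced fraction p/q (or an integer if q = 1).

D = (-15, 18)

1. D_x = -15  [DC · GE = 213 ∩ DB · EF = -289/2]
2. D_y = 18  [DC · GE = 213 ∩ DB · EF = -289/2]
   → D = (-15, 18)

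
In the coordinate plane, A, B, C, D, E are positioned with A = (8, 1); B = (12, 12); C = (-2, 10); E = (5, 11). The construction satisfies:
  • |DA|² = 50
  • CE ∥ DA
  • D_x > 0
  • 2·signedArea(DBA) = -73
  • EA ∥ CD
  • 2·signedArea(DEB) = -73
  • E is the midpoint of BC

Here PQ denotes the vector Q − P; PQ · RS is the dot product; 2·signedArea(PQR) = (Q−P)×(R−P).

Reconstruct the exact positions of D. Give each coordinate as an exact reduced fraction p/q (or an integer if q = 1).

1. D_x = 1  [CE ∥ DA ∩ EA ∥ CD]
2. D_y = 0  [CE ∥ DA ∩ EA ∥ CD]
   → D = (1, 0)

D = (1, 0)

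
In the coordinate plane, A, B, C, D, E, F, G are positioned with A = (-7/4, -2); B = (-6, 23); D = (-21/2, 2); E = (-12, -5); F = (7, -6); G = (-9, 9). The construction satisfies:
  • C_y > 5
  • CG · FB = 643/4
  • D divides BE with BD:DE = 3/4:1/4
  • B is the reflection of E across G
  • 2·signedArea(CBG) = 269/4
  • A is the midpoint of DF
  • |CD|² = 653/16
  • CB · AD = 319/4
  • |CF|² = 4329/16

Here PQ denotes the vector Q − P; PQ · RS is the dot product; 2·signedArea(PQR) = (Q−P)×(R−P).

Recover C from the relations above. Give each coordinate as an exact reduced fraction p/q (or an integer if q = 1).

C = (-5, 21/4)

1. C_x = -5  [CG · FB = 643/4 ∩ CB · AD = 319/4]
2. C_y = 21/4  [CG · FB = 643/4 ∩ CB · AD = 319/4]
   → C = (-5, 21/4)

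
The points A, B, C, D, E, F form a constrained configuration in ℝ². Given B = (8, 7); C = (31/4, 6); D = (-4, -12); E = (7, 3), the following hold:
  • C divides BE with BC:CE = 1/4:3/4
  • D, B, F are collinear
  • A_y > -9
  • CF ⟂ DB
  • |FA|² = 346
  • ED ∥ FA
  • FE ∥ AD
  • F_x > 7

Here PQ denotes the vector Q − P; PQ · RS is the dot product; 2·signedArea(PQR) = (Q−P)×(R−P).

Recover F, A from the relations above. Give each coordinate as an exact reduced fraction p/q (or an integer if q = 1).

A = (-1779/505, -4458/505)
F = (3776/505, 3117/505)

1. F_x = 3776/505  [D, B, F are collinear ∩ CF ⟂ DB]
2. F_y = 3117/505  [D, B, F are collinear ∩ CF ⟂ DB]
   → F = (3776/505, 3117/505)
3. A_x = -1779/505  [FE ∥ AD ∩ ED ∥ FA]
4. A_y = -4458/505  [FE ∥ AD ∩ ED ∥ FA]
   → A = (-1779/505, -4458/505)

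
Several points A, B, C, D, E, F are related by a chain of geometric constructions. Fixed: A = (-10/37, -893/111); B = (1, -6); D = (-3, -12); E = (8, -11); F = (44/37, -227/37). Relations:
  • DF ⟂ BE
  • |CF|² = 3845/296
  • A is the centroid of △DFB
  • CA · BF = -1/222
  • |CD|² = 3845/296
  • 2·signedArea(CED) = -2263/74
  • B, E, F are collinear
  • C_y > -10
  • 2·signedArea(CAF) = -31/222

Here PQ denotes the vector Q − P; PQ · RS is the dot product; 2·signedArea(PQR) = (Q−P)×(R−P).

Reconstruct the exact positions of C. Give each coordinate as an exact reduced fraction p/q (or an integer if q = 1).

1. C_x = -141/148  [2·signedArea(CAF) = -31/222 ∩ CA · BF = -1/222]
2. C_y = -1337/148  [2·signedArea(CAF) = -31/222 ∩ CA · BF = -1/222]
   → C = (-141/148, -1337/148)

C = (-141/148, -1337/148)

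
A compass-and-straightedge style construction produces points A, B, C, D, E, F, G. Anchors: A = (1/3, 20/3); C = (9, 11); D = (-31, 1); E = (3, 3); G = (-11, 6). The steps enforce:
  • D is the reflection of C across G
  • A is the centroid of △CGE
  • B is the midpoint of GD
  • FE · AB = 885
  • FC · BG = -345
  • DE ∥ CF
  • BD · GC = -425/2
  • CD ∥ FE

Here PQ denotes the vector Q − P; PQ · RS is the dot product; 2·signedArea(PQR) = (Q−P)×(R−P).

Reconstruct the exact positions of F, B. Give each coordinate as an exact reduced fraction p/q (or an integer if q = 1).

1. F_x = 43  [CD ∥ FE ∩ DE ∥ CF]
2. F_y = 13  [CD ∥ FE ∩ DE ∥ CF]
   → F = (43, 13)
3. B_x = -21  [B is the midpoint of GD]
4. B_y = 7/2  [B is the midpoint of GD]
   → B = (-21, 7/2)

B = (-21, 7/2)
F = (43, 13)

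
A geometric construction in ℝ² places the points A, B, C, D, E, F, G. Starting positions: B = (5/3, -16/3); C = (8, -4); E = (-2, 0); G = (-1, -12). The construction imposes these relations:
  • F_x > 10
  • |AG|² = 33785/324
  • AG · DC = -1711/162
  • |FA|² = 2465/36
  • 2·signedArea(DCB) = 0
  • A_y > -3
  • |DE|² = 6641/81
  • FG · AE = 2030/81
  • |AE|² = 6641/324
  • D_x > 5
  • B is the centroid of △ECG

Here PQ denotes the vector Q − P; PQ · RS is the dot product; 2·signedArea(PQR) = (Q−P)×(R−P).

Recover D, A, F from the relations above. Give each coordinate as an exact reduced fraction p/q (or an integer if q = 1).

1. D_x = 53/9  [line 4/3·x + -19/3·y + -36 = 0 ∩ |DE|² = 6641/81]
2. D_y = -40/9  [line 4/3·x + -19/3·y + -36 = 0 ∩ |DE|² = 6641/81]
   → D = (53/9, -40/9)
3. A_x = 35/18  [line -19/9·x + -4/9·y + 505/162 = 0 ∩ |AG|² = 33785/324]
4. A_y = -20/9  [line -19/9·x + -4/9·y + 505/162 = 0 ∩ |AG|² = 33785/324]
   → A = (35/18, -20/9)
5. F_x = 91/9  [line 71/18·x + -20/9·y + -7741/162 = 0 ∩ |FA|² = 2465/36]
6. F_y = -32/9  [line 71/18·x + -20/9·y + -7741/162 = 0 ∩ |FA|² = 2465/36]
   → F = (91/9, -32/9)

A = (35/18, -20/9)
D = (53/9, -40/9)
F = (91/9, -32/9)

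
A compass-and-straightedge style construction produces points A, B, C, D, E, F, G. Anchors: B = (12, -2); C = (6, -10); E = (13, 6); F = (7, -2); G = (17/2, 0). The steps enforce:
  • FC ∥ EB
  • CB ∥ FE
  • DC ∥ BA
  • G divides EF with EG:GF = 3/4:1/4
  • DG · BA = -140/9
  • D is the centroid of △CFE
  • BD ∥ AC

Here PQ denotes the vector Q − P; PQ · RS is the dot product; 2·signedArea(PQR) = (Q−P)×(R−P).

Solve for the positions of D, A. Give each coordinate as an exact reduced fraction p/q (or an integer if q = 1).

A = (28/3, -10)
D = (26/3, -2)

1. D_x = 26/3  [D is the centroid of △CFE]
2. D_y = -2  [D is the centroid of △CFE]
   → D = (26/3, -2)
3. A_x = 28/3  [BD ∥ AC ∩ DC ∥ BA]
4. A_y = -10  [BD ∥ AC ∩ DC ∥ BA]
   → A = (28/3, -10)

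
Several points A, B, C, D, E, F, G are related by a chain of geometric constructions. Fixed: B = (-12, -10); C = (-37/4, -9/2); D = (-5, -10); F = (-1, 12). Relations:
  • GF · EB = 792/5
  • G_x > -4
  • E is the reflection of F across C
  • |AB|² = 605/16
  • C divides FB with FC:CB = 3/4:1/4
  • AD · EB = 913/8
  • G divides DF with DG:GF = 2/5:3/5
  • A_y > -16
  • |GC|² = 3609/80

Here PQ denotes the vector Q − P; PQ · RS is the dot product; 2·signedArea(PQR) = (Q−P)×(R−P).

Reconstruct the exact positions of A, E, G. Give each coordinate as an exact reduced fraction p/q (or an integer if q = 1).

1. E_x = -35/2  [E is the reflection of F across C]
2. E_y = -21  [E is the reflection of F across C]
   → E = (-35/2, -21)
3. G_x = -17/5  [G divides DF with DG:GF = 2/5:3/5]
4. G_y = -6/5  [G divides DF with DG:GF = 2/5:3/5]
   → G = (-17/5, -6/5)
5. A_x = -59/4  [line -11/2·x + -11·y + -2013/8 = 0 ∩ |AB|² = 605/16]
6. A_y = -31/2  [line -11/2·x + -11·y + -2013/8 = 0 ∩ |AB|² = 605/16]
   → A = (-59/4, -31/2)

A = (-59/4, -31/2)
E = (-35/2, -21)
G = (-17/5, -6/5)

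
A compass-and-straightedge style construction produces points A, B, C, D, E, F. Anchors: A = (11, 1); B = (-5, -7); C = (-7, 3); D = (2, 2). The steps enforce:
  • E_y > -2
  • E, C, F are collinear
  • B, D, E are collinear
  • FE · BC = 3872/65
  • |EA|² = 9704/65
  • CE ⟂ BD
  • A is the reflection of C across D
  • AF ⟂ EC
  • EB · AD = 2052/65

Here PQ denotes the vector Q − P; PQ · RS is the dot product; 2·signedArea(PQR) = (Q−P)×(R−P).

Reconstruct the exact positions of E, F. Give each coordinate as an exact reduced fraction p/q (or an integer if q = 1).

E = (-59/65, -113/65)
F = (337/65, -421/65)

1. E_x = -59/65  [B, D, E are collinear ∩ CE ⟂ BD]
2. E_y = -113/65  [B, D, E are collinear ∩ CE ⟂ BD]
   → E = (-59/65, -113/65)
3. F_x = 337/65  [E, C, F are collinear ∩ AF ⟂ EC]
4. F_y = -421/65  [E, C, F are collinear ∩ AF ⟂ EC]
   → F = (337/65, -421/65)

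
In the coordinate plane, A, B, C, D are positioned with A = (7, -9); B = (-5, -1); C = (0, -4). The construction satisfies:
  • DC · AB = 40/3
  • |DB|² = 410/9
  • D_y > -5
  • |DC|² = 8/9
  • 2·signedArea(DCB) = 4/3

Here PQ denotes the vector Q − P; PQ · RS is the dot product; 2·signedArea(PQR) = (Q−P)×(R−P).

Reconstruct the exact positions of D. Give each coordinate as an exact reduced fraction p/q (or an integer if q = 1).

D = (2/3, -14/3)

1. D_x = 2/3  [2·signedArea(DCB) = 4/3 ∩ DC · AB = 40/3]
2. D_y = -14/3  [2·signedArea(DCB) = 4/3 ∩ DC · AB = 40/3]
   → D = (2/3, -14/3)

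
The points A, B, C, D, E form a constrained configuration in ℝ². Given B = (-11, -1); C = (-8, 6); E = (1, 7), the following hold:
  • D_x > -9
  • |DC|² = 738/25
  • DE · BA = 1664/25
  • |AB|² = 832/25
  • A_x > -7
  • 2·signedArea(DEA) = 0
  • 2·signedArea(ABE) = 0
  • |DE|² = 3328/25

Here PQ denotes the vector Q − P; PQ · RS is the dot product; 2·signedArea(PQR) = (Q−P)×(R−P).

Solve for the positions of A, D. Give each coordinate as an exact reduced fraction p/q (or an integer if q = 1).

1. A_x = -31/5  [line -8·x + 12·y + -76 = 0 ∩ |AB|² = 832/25]
2. A_y = 11/5  [line -8·x + 12·y + -76 = 0 ∩ |AB|² = 832/25]
   → A = (-31/5, 11/5)
3. D_x = -43/5  [2·signedArea(DEA) = 0 ∩ DE · BA = 1664/25]
4. D_y = 3/5  [2·signedArea(DEA) = 0 ∩ DE · BA = 1664/25]
   → D = (-43/5, 3/5)

A = (-31/5, 11/5)
D = (-43/5, 3/5)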